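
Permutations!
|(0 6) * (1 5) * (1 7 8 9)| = 10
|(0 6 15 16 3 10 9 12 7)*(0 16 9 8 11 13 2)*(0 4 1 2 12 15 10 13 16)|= 30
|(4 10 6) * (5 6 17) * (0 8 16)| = 15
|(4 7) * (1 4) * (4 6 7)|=|(1 6 7)|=3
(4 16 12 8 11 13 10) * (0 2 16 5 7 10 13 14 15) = (0 2 16 12 8 11 14 15)(4 5 7 10) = [2, 1, 16, 3, 5, 7, 6, 10, 11, 9, 4, 14, 8, 13, 15, 0, 12]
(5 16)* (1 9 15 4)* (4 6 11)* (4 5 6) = (1 9 15 4)(5 16 6 11) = [0, 9, 2, 3, 1, 16, 11, 7, 8, 15, 10, 5, 12, 13, 14, 4, 6]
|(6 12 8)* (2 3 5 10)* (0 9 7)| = |(0 9 7)(2 3 5 10)(6 12 8)| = 12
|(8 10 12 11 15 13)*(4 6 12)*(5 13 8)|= 14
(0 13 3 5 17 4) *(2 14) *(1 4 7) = (0 13 3 5 17 7 1 4)(2 14) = [13, 4, 14, 5, 0, 17, 6, 1, 8, 9, 10, 11, 12, 3, 2, 15, 16, 7]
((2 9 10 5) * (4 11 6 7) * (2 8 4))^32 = (2 4 9 11 10 6 5 7 8)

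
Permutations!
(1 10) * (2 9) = [0, 10, 9, 3, 4, 5, 6, 7, 8, 2, 1] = (1 10)(2 9)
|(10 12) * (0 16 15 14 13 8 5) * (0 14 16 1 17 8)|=|(0 1 17 8 5 14 13)(10 12)(15 16)|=14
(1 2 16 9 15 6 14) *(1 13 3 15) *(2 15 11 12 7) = (1 15 6 14 13 3 11 12 7 2 16 9) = [0, 15, 16, 11, 4, 5, 14, 2, 8, 1, 10, 12, 7, 3, 13, 6, 9]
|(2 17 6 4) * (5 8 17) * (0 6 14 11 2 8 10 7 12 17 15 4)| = |(0 6)(2 5 10 7 12 17 14 11)(4 8 15)| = 24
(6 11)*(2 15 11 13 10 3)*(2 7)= [0, 1, 15, 7, 4, 5, 13, 2, 8, 9, 3, 6, 12, 10, 14, 11]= (2 15 11 6 13 10 3 7)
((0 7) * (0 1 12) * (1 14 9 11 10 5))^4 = ((0 7 14 9 11 10 5 1 12))^4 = (0 11 12 9 1 14 5 7 10)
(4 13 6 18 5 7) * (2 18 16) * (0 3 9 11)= (0 3 9 11)(2 18 5 7 4 13 6 16)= [3, 1, 18, 9, 13, 7, 16, 4, 8, 11, 10, 0, 12, 6, 14, 15, 2, 17, 5]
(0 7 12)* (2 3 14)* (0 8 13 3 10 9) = (0 7 12 8 13 3 14 2 10 9) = [7, 1, 10, 14, 4, 5, 6, 12, 13, 0, 9, 11, 8, 3, 2]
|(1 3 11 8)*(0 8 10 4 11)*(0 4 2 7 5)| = 10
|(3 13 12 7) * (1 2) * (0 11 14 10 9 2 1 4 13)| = 11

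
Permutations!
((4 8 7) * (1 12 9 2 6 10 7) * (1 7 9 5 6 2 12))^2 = (4 7 8)(5 10 12 6 9)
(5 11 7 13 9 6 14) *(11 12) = (5 12 11 7 13 9 6 14) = [0, 1, 2, 3, 4, 12, 14, 13, 8, 6, 10, 7, 11, 9, 5]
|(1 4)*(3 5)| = 2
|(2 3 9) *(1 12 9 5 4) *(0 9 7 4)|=20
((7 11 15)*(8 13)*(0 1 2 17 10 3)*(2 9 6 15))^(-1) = (0 3 10 17 2 11 7 15 6 9 1)(8 13)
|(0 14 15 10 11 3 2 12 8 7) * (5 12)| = |(0 14 15 10 11 3 2 5 12 8 7)| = 11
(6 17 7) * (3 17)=[0, 1, 2, 17, 4, 5, 3, 6, 8, 9, 10, 11, 12, 13, 14, 15, 16, 7]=(3 17 7 6)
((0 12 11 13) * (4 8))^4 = ((0 12 11 13)(4 8))^4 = (13)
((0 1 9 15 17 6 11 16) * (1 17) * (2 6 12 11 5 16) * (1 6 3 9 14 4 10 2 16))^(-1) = ((0 17 12 11 16)(1 14 4 10 2 3 9 15 6 5))^(-1) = (0 16 11 12 17)(1 5 6 15 9 3 2 10 4 14)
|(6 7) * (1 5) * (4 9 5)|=|(1 4 9 5)(6 7)|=4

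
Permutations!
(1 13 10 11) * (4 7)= (1 13 10 11)(4 7)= [0, 13, 2, 3, 7, 5, 6, 4, 8, 9, 11, 1, 12, 10]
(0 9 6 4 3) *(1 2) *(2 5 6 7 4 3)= (0 9 7 4 2 1 5 6 3)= [9, 5, 1, 0, 2, 6, 3, 4, 8, 7]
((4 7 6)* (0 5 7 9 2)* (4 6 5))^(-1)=(0 2 9 4)(5 7)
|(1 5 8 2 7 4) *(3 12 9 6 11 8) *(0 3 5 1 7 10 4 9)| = |(0 3 12)(2 10 4 7 9 6 11 8)| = 24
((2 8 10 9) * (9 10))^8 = ((10)(2 8 9))^8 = (10)(2 9 8)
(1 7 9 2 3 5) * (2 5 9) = (1 7 2 3 9 5) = [0, 7, 3, 9, 4, 1, 6, 2, 8, 5]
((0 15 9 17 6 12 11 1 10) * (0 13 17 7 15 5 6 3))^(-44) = ((0 5 6 12 11 1 10 13 17 3)(7 15 9))^(-44) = (0 10 6 17 11)(1 5 13 12 3)(7 15 9)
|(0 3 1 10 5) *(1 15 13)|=|(0 3 15 13 1 10 5)|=7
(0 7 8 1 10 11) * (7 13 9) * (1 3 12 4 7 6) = (0 13 9 6 1 10 11)(3 12 4 7 8) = [13, 10, 2, 12, 7, 5, 1, 8, 3, 6, 11, 0, 4, 9]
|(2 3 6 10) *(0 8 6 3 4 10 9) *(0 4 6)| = 10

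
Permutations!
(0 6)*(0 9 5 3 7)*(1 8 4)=(0 6 9 5 3 7)(1 8 4)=[6, 8, 2, 7, 1, 3, 9, 0, 4, 5]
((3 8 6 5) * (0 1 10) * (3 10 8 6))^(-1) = (0 10 5 6 3 8 1)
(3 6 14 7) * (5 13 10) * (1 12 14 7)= (1 12 14)(3 6 7)(5 13 10)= [0, 12, 2, 6, 4, 13, 7, 3, 8, 9, 5, 11, 14, 10, 1]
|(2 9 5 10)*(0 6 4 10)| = 7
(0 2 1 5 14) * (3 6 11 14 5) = (0 2 1 3 6 11 14) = [2, 3, 1, 6, 4, 5, 11, 7, 8, 9, 10, 14, 12, 13, 0]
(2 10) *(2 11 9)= (2 10 11 9)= [0, 1, 10, 3, 4, 5, 6, 7, 8, 2, 11, 9]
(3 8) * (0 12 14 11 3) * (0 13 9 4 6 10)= [12, 1, 2, 8, 6, 5, 10, 7, 13, 4, 0, 3, 14, 9, 11]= (0 12 14 11 3 8 13 9 4 6 10)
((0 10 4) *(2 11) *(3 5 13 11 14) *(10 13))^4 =(0 14 4 2 10 11 5 13 3)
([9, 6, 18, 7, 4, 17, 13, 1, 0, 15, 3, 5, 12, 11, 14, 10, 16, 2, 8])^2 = [15, 13, 8, 1, 4, 2, 11, 6, 9, 10, 7, 17, 12, 5, 14, 3, 16, 18, 0]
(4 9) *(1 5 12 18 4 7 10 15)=(1 5 12 18 4 9 7 10 15)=[0, 5, 2, 3, 9, 12, 6, 10, 8, 7, 15, 11, 18, 13, 14, 1, 16, 17, 4]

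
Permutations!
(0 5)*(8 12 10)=(0 5)(8 12 10)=[5, 1, 2, 3, 4, 0, 6, 7, 12, 9, 8, 11, 10]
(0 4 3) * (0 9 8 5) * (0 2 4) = (2 4 3 9 8 5) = [0, 1, 4, 9, 3, 2, 6, 7, 5, 8]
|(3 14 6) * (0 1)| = |(0 1)(3 14 6)| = 6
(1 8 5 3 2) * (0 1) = (0 1 8 5 3 2) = [1, 8, 0, 2, 4, 3, 6, 7, 5]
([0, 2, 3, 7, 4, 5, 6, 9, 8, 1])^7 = [0, 3, 7, 9, 4, 5, 6, 1, 8, 2]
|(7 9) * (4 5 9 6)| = 5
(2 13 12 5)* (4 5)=(2 13 12 4 5)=[0, 1, 13, 3, 5, 2, 6, 7, 8, 9, 10, 11, 4, 12]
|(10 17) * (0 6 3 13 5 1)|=|(0 6 3 13 5 1)(10 17)|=6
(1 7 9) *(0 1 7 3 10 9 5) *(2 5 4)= (0 1 3 10 9 7 4 2 5)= [1, 3, 5, 10, 2, 0, 6, 4, 8, 7, 9]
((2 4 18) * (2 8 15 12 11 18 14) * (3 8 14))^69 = ((2 4 3 8 15 12 11 18 14))^69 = (2 11 8)(3 14 12)(4 18 15)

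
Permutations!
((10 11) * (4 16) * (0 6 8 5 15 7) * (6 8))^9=((0 8 5 15 7)(4 16)(10 11))^9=(0 7 15 5 8)(4 16)(10 11)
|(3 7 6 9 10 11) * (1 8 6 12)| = |(1 8 6 9 10 11 3 7 12)| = 9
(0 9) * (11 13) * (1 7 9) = (0 1 7 9)(11 13) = [1, 7, 2, 3, 4, 5, 6, 9, 8, 0, 10, 13, 12, 11]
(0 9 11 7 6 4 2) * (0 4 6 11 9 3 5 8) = (0 3 5 8)(2 4)(7 11) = [3, 1, 4, 5, 2, 8, 6, 11, 0, 9, 10, 7]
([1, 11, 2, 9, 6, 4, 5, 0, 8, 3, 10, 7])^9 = (0 1 11 7)(3 9)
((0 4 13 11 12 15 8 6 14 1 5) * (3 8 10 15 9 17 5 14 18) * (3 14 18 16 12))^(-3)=(18)(0 9 6 11)(3 4 17 16)(5 12 8 13)(10 15)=((0 4 13 11 3 8 6 16 12 9 17 5)(1 18 14)(10 15))^(-3)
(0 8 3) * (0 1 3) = (0 8)(1 3) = [8, 3, 2, 1, 4, 5, 6, 7, 0]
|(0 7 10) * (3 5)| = 6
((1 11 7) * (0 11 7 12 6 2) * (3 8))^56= ((0 11 12 6 2)(1 7)(3 8))^56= (0 11 12 6 2)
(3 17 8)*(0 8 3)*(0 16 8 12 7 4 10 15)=[12, 1, 2, 17, 10, 5, 6, 4, 16, 9, 15, 11, 7, 13, 14, 0, 8, 3]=(0 12 7 4 10 15)(3 17)(8 16)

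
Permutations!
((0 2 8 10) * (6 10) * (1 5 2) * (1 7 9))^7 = (0 6 2 1 7 10 8 5 9)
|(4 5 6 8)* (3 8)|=|(3 8 4 5 6)|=5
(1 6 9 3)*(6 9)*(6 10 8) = (1 9 3)(6 10 8) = [0, 9, 2, 1, 4, 5, 10, 7, 6, 3, 8]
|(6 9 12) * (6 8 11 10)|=6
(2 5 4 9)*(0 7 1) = (0 7 1)(2 5 4 9) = [7, 0, 5, 3, 9, 4, 6, 1, 8, 2]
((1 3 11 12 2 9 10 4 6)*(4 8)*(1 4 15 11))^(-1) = ((1 3)(2 9 10 8 15 11 12)(4 6))^(-1) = (1 3)(2 12 11 15 8 10 9)(4 6)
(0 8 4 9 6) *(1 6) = [8, 6, 2, 3, 9, 5, 0, 7, 4, 1] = (0 8 4 9 1 6)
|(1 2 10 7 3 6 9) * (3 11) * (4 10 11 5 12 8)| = |(1 2 11 3 6 9)(4 10 7 5 12 8)| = 6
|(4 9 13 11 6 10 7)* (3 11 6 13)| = 8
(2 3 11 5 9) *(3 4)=(2 4 3 11 5 9)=[0, 1, 4, 11, 3, 9, 6, 7, 8, 2, 10, 5]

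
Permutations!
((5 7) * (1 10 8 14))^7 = (1 14 8 10)(5 7)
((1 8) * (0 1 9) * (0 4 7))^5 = (0 7 4 9 8 1)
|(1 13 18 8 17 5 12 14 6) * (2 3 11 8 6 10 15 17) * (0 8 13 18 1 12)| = 15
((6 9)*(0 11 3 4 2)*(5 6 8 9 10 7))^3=(0 4 11 2 3)(5 7 10 6)(8 9)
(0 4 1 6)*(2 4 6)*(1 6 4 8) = (0 4 6)(1 2 8) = [4, 2, 8, 3, 6, 5, 0, 7, 1]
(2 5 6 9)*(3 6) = (2 5 3 6 9) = [0, 1, 5, 6, 4, 3, 9, 7, 8, 2]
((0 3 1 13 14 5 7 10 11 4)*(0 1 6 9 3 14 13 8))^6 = (0 4 7)(1 10 14)(5 8 11)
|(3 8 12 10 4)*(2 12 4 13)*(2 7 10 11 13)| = 6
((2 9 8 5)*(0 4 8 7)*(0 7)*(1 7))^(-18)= (9)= ((0 4 8 5 2 9)(1 7))^(-18)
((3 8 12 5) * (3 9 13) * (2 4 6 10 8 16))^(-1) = (2 16 3 13 9 5 12 8 10 6 4)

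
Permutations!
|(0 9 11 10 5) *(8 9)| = 6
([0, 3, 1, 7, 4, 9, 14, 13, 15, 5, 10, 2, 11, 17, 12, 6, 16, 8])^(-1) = [0, 2, 11, 1, 4, 9, 15, 3, 17, 5, 10, 12, 14, 7, 6, 8, 16, 13]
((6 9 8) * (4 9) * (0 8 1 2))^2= ((0 8 6 4 9 1 2))^2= (0 6 9 2 8 4 1)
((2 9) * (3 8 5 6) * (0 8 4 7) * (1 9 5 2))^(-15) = ((0 8 2 5 6 3 4 7)(1 9))^(-15) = (0 8 2 5 6 3 4 7)(1 9)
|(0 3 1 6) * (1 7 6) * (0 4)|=5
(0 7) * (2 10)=(0 7)(2 10)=[7, 1, 10, 3, 4, 5, 6, 0, 8, 9, 2]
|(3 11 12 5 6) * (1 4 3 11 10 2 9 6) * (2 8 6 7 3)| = 12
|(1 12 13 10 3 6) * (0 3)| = 7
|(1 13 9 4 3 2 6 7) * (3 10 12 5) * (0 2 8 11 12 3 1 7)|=|(0 2 6)(1 13 9 4 10 3 8 11 12 5)|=30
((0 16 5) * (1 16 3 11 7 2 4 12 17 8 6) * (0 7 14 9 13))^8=((0 3 11 14 9 13)(1 16 5 7 2 4 12 17 8 6))^8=(0 11 9)(1 8 12 2 5)(3 14 13)(4 7 16 6 17)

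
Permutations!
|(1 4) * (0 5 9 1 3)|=6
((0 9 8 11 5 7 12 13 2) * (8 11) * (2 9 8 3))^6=(13)(0 3)(2 8)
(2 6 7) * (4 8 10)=[0, 1, 6, 3, 8, 5, 7, 2, 10, 9, 4]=(2 6 7)(4 8 10)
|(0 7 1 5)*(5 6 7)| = 6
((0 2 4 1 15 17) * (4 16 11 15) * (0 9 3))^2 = ((0 2 16 11 15 17 9 3)(1 4))^2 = (0 16 15 9)(2 11 17 3)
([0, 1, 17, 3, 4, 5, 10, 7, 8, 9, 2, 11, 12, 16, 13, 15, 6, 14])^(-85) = (2 10 6 16 13 14 17)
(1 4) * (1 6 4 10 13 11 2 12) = (1 10 13 11 2 12)(4 6) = [0, 10, 12, 3, 6, 5, 4, 7, 8, 9, 13, 2, 1, 11]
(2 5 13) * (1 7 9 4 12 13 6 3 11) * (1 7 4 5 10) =[0, 4, 10, 11, 12, 6, 3, 9, 8, 5, 1, 7, 13, 2] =(1 4 12 13 2 10)(3 11 7 9 5 6)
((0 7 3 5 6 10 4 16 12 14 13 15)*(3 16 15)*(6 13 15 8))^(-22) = ((0 7 16 12 14 15)(3 5 13)(4 8 6 10))^(-22) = (0 16 14)(3 13 5)(4 6)(7 12 15)(8 10)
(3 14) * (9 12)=(3 14)(9 12)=[0, 1, 2, 14, 4, 5, 6, 7, 8, 12, 10, 11, 9, 13, 3]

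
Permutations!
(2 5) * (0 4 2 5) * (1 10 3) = (0 4 2)(1 10 3) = [4, 10, 0, 1, 2, 5, 6, 7, 8, 9, 3]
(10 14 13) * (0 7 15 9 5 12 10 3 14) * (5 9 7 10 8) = [10, 1, 2, 14, 4, 12, 6, 15, 5, 9, 0, 11, 8, 3, 13, 7] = (0 10)(3 14 13)(5 12 8)(7 15)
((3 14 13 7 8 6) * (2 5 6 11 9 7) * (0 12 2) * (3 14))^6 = (0 13 14 6 5 2 12)(7 11)(8 9)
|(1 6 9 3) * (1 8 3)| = |(1 6 9)(3 8)| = 6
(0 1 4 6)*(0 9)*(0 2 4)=(0 1)(2 4 6 9)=[1, 0, 4, 3, 6, 5, 9, 7, 8, 2]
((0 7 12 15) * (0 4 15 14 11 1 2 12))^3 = (0 7)(1 14 2 11 12)(4 15)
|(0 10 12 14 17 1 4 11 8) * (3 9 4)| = |(0 10 12 14 17 1 3 9 4 11 8)| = 11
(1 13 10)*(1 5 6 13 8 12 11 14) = (1 8 12 11 14)(5 6 13 10) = [0, 8, 2, 3, 4, 6, 13, 7, 12, 9, 5, 14, 11, 10, 1]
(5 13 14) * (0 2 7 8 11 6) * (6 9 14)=(0 2 7 8 11 9 14 5 13 6)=[2, 1, 7, 3, 4, 13, 0, 8, 11, 14, 10, 9, 12, 6, 5]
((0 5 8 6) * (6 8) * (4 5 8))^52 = ((0 8 4 5 6))^52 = (0 4 6 8 5)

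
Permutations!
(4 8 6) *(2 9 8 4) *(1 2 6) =(1 2 9 8) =[0, 2, 9, 3, 4, 5, 6, 7, 1, 8]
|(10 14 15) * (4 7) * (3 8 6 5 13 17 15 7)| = |(3 8 6 5 13 17 15 10 14 7 4)| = 11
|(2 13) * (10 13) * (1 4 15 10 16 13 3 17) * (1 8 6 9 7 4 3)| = |(1 3 17 8 6 9 7 4 15 10)(2 16 13)| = 30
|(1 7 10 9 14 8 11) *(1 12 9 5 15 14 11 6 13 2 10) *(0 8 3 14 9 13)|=24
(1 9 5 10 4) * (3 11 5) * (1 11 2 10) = (1 9 3 2 10 4 11 5) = [0, 9, 10, 2, 11, 1, 6, 7, 8, 3, 4, 5]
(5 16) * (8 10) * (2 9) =(2 9)(5 16)(8 10) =[0, 1, 9, 3, 4, 16, 6, 7, 10, 2, 8, 11, 12, 13, 14, 15, 5]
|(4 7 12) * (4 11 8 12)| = |(4 7)(8 12 11)| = 6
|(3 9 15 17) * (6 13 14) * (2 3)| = 15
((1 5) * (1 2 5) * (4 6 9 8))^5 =((2 5)(4 6 9 8))^5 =(2 5)(4 6 9 8)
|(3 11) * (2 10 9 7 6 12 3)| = 8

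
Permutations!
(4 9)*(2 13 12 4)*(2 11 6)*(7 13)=(2 7 13 12 4 9 11 6)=[0, 1, 7, 3, 9, 5, 2, 13, 8, 11, 10, 6, 4, 12]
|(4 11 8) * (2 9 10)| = 3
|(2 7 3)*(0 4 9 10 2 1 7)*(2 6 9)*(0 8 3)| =|(0 4 2 8 3 1 7)(6 9 10)| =21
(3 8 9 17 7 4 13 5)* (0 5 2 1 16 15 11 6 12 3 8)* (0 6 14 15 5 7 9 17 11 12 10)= (0 7 4 13 2 1 16 5 8 17 9 11 14 15 12 3 6 10)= [7, 16, 1, 6, 13, 8, 10, 4, 17, 11, 0, 14, 3, 2, 15, 12, 5, 9]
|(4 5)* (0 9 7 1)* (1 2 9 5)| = 12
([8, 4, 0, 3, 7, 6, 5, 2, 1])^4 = [7, 0, 4, 3, 8, 5, 6, 1, 2]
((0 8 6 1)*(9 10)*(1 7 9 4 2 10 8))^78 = ((0 1)(2 10 4)(6 7 9 8))^78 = (10)(6 9)(7 8)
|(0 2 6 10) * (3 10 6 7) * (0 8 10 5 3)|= 6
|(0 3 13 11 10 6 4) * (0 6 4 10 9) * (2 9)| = 6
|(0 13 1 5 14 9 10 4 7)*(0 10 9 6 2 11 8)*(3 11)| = 30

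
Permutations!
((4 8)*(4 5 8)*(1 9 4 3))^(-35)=((1 9 4 3)(5 8))^(-35)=(1 9 4 3)(5 8)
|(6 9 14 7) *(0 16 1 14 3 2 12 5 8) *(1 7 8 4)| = 13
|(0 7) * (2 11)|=|(0 7)(2 11)|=2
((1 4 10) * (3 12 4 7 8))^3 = ((1 7 8 3 12 4 10))^3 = (1 3 10 8 4 7 12)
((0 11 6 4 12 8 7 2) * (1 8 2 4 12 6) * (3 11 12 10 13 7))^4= (0 12 2)(4 7 13 10 6)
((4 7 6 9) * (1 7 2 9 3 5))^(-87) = (9)(1 3 7 5 6)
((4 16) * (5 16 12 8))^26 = (4 12 8 5 16)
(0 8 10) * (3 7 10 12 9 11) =(0 8 12 9 11 3 7 10) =[8, 1, 2, 7, 4, 5, 6, 10, 12, 11, 0, 3, 9]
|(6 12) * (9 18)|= |(6 12)(9 18)|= 2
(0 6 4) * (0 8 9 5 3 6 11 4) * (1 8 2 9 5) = (0 11 4 2 9 1 8 5 3 6) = [11, 8, 9, 6, 2, 3, 0, 7, 5, 1, 10, 4]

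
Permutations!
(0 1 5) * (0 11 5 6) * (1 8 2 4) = (0 8 2 4 1 6)(5 11) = [8, 6, 4, 3, 1, 11, 0, 7, 2, 9, 10, 5]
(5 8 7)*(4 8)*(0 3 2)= [3, 1, 0, 2, 8, 4, 6, 5, 7]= (0 3 2)(4 8 7 5)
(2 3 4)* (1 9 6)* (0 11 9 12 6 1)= (0 11 9 1 12 6)(2 3 4)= [11, 12, 3, 4, 2, 5, 0, 7, 8, 1, 10, 9, 6]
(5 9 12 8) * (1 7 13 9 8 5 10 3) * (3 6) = (1 7 13 9 12 5 8 10 6 3) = [0, 7, 2, 1, 4, 8, 3, 13, 10, 12, 6, 11, 5, 9]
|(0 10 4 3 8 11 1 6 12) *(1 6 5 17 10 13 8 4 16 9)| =|(0 13 8 11 6 12)(1 5 17 10 16 9)(3 4)| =6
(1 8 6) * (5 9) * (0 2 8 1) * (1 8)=(0 2 1 8 6)(5 9)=[2, 8, 1, 3, 4, 9, 0, 7, 6, 5]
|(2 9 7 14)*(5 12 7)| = |(2 9 5 12 7 14)| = 6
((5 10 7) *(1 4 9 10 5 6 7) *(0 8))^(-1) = (0 8)(1 10 9 4)(6 7)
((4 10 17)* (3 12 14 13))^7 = (3 13 14 12)(4 10 17)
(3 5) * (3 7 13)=[0, 1, 2, 5, 4, 7, 6, 13, 8, 9, 10, 11, 12, 3]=(3 5 7 13)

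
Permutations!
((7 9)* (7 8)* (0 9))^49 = ((0 9 8 7))^49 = (0 9 8 7)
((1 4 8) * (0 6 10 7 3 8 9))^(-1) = (0 9 4 1 8 3 7 10 6)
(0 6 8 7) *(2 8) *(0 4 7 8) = (8)(0 6 2)(4 7) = [6, 1, 0, 3, 7, 5, 2, 4, 8]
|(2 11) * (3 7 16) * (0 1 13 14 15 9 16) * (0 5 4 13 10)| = 18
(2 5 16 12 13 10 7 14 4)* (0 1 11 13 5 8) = (0 1 11 13 10 7 14 4 2 8)(5 16 12) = [1, 11, 8, 3, 2, 16, 6, 14, 0, 9, 7, 13, 5, 10, 4, 15, 12]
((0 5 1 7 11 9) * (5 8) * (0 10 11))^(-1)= ((0 8 5 1 7)(9 10 11))^(-1)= (0 7 1 5 8)(9 11 10)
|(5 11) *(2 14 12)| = 6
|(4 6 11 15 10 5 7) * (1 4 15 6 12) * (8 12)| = 4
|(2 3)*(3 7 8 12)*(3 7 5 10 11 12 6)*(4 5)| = 10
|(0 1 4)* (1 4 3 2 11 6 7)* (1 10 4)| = 9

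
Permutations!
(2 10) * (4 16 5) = (2 10)(4 16 5) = [0, 1, 10, 3, 16, 4, 6, 7, 8, 9, 2, 11, 12, 13, 14, 15, 5]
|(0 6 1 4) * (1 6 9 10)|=|(0 9 10 1 4)|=5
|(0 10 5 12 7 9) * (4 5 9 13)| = 15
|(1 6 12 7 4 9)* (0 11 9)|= 8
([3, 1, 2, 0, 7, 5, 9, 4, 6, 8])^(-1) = [3, 1, 2, 0, 7, 5, 8, 4, 9, 6]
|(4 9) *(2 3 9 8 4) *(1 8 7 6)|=15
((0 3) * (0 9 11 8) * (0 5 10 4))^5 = (0 5 9 4 8 3 10 11)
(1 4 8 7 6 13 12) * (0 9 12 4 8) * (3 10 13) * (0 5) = [9, 8, 2, 10, 5, 0, 3, 6, 7, 12, 13, 11, 1, 4] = (0 9 12 1 8 7 6 3 10 13 4 5)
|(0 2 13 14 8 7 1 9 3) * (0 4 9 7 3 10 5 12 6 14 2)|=|(1 7)(2 13)(3 4 9 10 5 12 6 14 8)|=18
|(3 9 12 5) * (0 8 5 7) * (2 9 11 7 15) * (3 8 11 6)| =|(0 11 7)(2 9 12 15)(3 6)(5 8)| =12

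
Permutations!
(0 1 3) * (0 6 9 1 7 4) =[7, 3, 2, 6, 0, 5, 9, 4, 8, 1] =(0 7 4)(1 3 6 9)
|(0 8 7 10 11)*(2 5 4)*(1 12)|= |(0 8 7 10 11)(1 12)(2 5 4)|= 30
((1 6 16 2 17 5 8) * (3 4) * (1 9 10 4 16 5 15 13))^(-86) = ((1 6 5 8 9 10 4 3 16 2 17 15 13))^(-86) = (1 10 17 5 3 13 9 2 6 4 15 8 16)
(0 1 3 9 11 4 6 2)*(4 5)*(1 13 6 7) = (0 13 6 2)(1 3 9 11 5 4 7) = [13, 3, 0, 9, 7, 4, 2, 1, 8, 11, 10, 5, 12, 6]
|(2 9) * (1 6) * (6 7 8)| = |(1 7 8 6)(2 9)| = 4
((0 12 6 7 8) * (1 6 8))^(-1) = ((0 12 8)(1 6 7))^(-1) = (0 8 12)(1 7 6)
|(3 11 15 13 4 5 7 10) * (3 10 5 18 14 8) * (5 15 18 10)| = 30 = |(3 11 18 14 8)(4 10 5 7 15 13)|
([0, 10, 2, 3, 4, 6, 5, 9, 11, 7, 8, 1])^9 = (1 10 8 11)(5 6)(7 9)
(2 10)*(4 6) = [0, 1, 10, 3, 6, 5, 4, 7, 8, 9, 2] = (2 10)(4 6)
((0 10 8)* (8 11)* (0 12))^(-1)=(0 12 8 11 10)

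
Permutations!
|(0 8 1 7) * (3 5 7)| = 6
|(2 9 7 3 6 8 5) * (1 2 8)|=|(1 2 9 7 3 6)(5 8)|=6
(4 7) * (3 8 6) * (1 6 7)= (1 6 3 8 7 4)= [0, 6, 2, 8, 1, 5, 3, 4, 7]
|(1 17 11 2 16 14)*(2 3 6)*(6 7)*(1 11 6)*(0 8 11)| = |(0 8 11 3 7 1 17 6 2 16 14)| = 11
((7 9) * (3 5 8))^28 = ((3 5 8)(7 9))^28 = (9)(3 5 8)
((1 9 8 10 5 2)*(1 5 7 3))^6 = ((1 9 8 10 7 3)(2 5))^6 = (10)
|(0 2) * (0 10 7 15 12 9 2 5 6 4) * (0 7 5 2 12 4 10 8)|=|(0 2 8)(4 7 15)(5 6 10)(9 12)|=6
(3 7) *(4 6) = (3 7)(4 6) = [0, 1, 2, 7, 6, 5, 4, 3]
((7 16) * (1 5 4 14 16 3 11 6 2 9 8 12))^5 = ((1 5 4 14 16 7 3 11 6 2 9 8 12))^5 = (1 7 9 4 11 12 16 2 5 3 8 14 6)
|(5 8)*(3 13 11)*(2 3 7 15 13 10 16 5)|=12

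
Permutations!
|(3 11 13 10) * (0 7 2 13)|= |(0 7 2 13 10 3 11)|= 7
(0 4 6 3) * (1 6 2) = (0 4 2 1 6 3) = [4, 6, 1, 0, 2, 5, 3]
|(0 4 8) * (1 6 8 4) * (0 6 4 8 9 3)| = 7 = |(0 1 4 8 6 9 3)|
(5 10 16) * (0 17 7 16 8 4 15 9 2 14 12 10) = (0 17 7 16 5)(2 14 12 10 8 4 15 9) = [17, 1, 14, 3, 15, 0, 6, 16, 4, 2, 8, 11, 10, 13, 12, 9, 5, 7]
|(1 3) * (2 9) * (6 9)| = |(1 3)(2 6 9)| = 6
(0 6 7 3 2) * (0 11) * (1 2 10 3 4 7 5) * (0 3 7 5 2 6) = (1 6 2 11 3 10 7 4 5) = [0, 6, 11, 10, 5, 1, 2, 4, 8, 9, 7, 3]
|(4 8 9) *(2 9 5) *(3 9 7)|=|(2 7 3 9 4 8 5)|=7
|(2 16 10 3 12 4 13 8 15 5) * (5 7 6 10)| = 9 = |(2 16 5)(3 12 4 13 8 15 7 6 10)|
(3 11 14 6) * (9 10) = [0, 1, 2, 11, 4, 5, 3, 7, 8, 10, 9, 14, 12, 13, 6] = (3 11 14 6)(9 10)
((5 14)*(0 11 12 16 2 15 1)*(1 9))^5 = ((0 11 12 16 2 15 9 1)(5 14))^5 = (0 15 12 1 2 11 9 16)(5 14)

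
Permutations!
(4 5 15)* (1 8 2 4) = (1 8 2 4 5 15) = [0, 8, 4, 3, 5, 15, 6, 7, 2, 9, 10, 11, 12, 13, 14, 1]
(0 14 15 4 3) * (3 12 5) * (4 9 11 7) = (0 14 15 9 11 7 4 12 5 3) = [14, 1, 2, 0, 12, 3, 6, 4, 8, 11, 10, 7, 5, 13, 15, 9]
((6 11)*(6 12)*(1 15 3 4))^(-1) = (1 4 3 15)(6 12 11)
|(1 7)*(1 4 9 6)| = 5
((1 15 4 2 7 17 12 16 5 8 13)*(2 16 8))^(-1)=(1 13 8 12 17 7 2 5 16 4 15)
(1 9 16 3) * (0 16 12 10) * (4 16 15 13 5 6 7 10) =(0 15 13 5 6 7 10)(1 9 12 4 16 3) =[15, 9, 2, 1, 16, 6, 7, 10, 8, 12, 0, 11, 4, 5, 14, 13, 3]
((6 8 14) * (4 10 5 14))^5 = ((4 10 5 14 6 8))^5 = (4 8 6 14 5 10)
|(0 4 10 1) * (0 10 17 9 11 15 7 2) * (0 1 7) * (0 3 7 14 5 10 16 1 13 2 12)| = 18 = |(0 4 17 9 11 15 3 7 12)(1 16)(2 13)(5 10 14)|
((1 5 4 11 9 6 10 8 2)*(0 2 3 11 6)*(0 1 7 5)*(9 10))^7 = ((0 2 7 5 4 6 9 1)(3 11 10 8))^7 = (0 1 9 6 4 5 7 2)(3 8 10 11)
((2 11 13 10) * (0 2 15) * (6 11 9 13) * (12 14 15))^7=((0 2 9 13 10 12 14 15)(6 11))^7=(0 15 14 12 10 13 9 2)(6 11)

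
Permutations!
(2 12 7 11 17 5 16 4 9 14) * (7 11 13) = (2 12 11 17 5 16 4 9 14)(7 13) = [0, 1, 12, 3, 9, 16, 6, 13, 8, 14, 10, 17, 11, 7, 2, 15, 4, 5]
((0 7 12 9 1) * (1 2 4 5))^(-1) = (0 1 5 4 2 9 12 7)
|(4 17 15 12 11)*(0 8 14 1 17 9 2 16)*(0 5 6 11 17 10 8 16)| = 24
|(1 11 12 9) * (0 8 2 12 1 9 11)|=6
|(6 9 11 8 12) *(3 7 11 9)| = 6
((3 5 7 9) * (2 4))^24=((2 4)(3 5 7 9))^24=(9)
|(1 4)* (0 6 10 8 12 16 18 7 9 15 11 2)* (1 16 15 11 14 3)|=16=|(0 6 10 8 12 15 14 3 1 4 16 18 7 9 11 2)|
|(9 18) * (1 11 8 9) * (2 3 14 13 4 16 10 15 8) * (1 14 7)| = |(1 11 2 3 7)(4 16 10 15 8 9 18 14 13)| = 45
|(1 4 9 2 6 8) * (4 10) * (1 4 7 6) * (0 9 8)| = |(0 9 2 1 10 7 6)(4 8)| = 14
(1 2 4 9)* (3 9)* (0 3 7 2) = (0 3 9 1)(2 4 7) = [3, 0, 4, 9, 7, 5, 6, 2, 8, 1]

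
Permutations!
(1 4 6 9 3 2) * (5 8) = (1 4 6 9 3 2)(5 8) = [0, 4, 1, 2, 6, 8, 9, 7, 5, 3]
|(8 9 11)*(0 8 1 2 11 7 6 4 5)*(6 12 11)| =11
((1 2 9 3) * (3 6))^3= ((1 2 9 6 3))^3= (1 6 2 3 9)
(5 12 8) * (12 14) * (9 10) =(5 14 12 8)(9 10) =[0, 1, 2, 3, 4, 14, 6, 7, 5, 10, 9, 11, 8, 13, 12]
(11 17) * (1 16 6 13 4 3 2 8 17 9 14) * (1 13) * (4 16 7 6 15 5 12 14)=(1 7 6)(2 8 17 11 9 4 3)(5 12 14 13 16 15)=[0, 7, 8, 2, 3, 12, 1, 6, 17, 4, 10, 9, 14, 16, 13, 5, 15, 11]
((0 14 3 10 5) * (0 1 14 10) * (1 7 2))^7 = (0 3 14 1 2 7 5 10)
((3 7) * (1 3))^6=(7)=((1 3 7))^6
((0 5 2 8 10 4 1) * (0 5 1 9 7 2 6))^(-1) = ((0 1 5 6)(2 8 10 4 9 7))^(-1) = (0 6 5 1)(2 7 9 4 10 8)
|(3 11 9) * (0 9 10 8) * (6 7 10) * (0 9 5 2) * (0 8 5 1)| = |(0 1)(2 8 9 3 11 6 7 10 5)| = 18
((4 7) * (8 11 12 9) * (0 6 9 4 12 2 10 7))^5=((0 6 9 8 11 2 10 7 12 4))^5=(0 2)(4 11)(6 10)(7 9)(8 12)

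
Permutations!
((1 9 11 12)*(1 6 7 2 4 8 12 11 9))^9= (2 12)(4 6)(7 8)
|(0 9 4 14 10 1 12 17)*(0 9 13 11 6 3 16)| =42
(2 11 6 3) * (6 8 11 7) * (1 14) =(1 14)(2 7 6 3)(8 11) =[0, 14, 7, 2, 4, 5, 3, 6, 11, 9, 10, 8, 12, 13, 1]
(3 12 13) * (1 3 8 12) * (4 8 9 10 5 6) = (1 3)(4 8 12 13 9 10 5 6) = [0, 3, 2, 1, 8, 6, 4, 7, 12, 10, 5, 11, 13, 9]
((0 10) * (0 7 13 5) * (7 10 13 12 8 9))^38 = (0 5 13)(7 8)(9 12)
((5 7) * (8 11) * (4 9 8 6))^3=(4 11 9 6 8)(5 7)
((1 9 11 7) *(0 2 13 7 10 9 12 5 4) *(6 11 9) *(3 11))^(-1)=(0 4 5 12 1 7 13 2)(3 6 10 11)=((0 2 13 7 1 12 5 4)(3 11 10 6))^(-1)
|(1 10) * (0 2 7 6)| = |(0 2 7 6)(1 10)| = 4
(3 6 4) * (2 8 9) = (2 8 9)(3 6 4) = [0, 1, 8, 6, 3, 5, 4, 7, 9, 2]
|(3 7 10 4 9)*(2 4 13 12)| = 8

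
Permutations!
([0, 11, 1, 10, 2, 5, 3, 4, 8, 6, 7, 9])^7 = [0, 4, 7, 9, 10, 5, 11, 3, 8, 1, 6, 2]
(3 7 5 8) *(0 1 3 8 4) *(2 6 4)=[1, 3, 6, 7, 0, 2, 4, 5, 8]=(8)(0 1 3 7 5 2 6 4)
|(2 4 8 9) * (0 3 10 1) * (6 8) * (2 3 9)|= 20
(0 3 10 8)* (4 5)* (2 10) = (0 3 2 10 8)(4 5) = [3, 1, 10, 2, 5, 4, 6, 7, 0, 9, 8]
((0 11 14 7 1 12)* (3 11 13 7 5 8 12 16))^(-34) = ((0 13 7 1 16 3 11 14 5 8 12))^(-34) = (0 12 8 5 14 11 3 16 1 7 13)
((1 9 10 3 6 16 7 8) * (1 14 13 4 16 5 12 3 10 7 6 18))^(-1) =(1 18 3 12 5 6 16 4 13 14 8 7 9)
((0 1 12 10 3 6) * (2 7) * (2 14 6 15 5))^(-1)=((0 1 12 10 3 15 5 2 7 14 6))^(-1)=(0 6 14 7 2 5 15 3 10 12 1)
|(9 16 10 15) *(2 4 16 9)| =5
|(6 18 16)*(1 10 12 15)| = |(1 10 12 15)(6 18 16)| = 12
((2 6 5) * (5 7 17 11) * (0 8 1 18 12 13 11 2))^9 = (0 8 1 18 12 13 11 5)(2 6 7 17)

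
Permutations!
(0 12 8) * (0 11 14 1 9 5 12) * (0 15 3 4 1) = (0 15 3 4 1 9 5 12 8 11 14) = [15, 9, 2, 4, 1, 12, 6, 7, 11, 5, 10, 14, 8, 13, 0, 3]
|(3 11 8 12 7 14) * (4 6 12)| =|(3 11 8 4 6 12 7 14)| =8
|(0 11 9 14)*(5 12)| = |(0 11 9 14)(5 12)| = 4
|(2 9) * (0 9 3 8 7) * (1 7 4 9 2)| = |(0 2 3 8 4 9 1 7)| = 8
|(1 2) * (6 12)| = |(1 2)(6 12)| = 2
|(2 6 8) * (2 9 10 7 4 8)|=|(2 6)(4 8 9 10 7)|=10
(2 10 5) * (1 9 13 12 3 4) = (1 9 13 12 3 4)(2 10 5) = [0, 9, 10, 4, 1, 2, 6, 7, 8, 13, 5, 11, 3, 12]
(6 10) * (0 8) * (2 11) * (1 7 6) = (0 8)(1 7 6 10)(2 11) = [8, 7, 11, 3, 4, 5, 10, 6, 0, 9, 1, 2]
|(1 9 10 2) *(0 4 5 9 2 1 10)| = |(0 4 5 9)(1 2 10)| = 12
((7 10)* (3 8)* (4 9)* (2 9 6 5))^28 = (10)(2 6 9 5 4)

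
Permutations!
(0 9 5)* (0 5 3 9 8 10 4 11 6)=(0 8 10 4 11 6)(3 9)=[8, 1, 2, 9, 11, 5, 0, 7, 10, 3, 4, 6]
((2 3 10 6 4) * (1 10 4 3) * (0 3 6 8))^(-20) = (0 3 4 2 1 10 8)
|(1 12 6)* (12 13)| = 4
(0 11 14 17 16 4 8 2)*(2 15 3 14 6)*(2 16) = (0 11 6 16 4 8 15 3 14 17 2) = [11, 1, 0, 14, 8, 5, 16, 7, 15, 9, 10, 6, 12, 13, 17, 3, 4, 2]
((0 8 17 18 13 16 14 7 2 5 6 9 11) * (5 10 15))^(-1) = ((0 8 17 18 13 16 14 7 2 10 15 5 6 9 11))^(-1) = (0 11 9 6 5 15 10 2 7 14 16 13 18 17 8)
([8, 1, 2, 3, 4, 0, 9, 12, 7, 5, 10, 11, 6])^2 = [7, 1, 2, 3, 4, 8, 5, 6, 12, 0, 10, 11, 9]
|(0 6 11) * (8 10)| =6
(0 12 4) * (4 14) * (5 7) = (0 12 14 4)(5 7) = [12, 1, 2, 3, 0, 7, 6, 5, 8, 9, 10, 11, 14, 13, 4]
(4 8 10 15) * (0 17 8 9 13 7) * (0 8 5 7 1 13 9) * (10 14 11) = (0 17 5 7 8 14 11 10 15 4)(1 13) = [17, 13, 2, 3, 0, 7, 6, 8, 14, 9, 15, 10, 12, 1, 11, 4, 16, 5]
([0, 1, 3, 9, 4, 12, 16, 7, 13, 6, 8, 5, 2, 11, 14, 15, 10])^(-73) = [0, 1, 16, 10, 4, 9, 13, 7, 12, 8, 5, 3, 6, 2, 14, 15, 11]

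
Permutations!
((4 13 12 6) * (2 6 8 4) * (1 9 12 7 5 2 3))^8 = ((1 9 12 8 4 13 7 5 2 6 3))^8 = (1 2 13 12 3 5 4 9 6 7 8)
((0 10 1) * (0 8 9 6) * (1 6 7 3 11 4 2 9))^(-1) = (0 6 10)(1 8)(2 4 11 3 7 9)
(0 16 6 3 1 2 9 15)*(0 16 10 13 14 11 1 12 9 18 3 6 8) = [10, 2, 18, 12, 4, 5, 6, 7, 0, 15, 13, 1, 9, 14, 11, 16, 8, 17, 3] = (0 10 13 14 11 1 2 18 3 12 9 15 16 8)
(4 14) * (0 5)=(0 5)(4 14)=[5, 1, 2, 3, 14, 0, 6, 7, 8, 9, 10, 11, 12, 13, 4]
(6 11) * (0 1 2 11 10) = (0 1 2 11 6 10) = [1, 2, 11, 3, 4, 5, 10, 7, 8, 9, 0, 6]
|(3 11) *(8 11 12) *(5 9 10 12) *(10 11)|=12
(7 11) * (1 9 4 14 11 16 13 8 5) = (1 9 4 14 11 7 16 13 8 5) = [0, 9, 2, 3, 14, 1, 6, 16, 5, 4, 10, 7, 12, 8, 11, 15, 13]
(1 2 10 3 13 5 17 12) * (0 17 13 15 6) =(0 17 12 1 2 10 3 15 6)(5 13) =[17, 2, 10, 15, 4, 13, 0, 7, 8, 9, 3, 11, 1, 5, 14, 6, 16, 12]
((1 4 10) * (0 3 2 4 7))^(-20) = (0 3 2 4 10 1 7)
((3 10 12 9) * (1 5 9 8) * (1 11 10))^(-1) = ((1 5 9 3)(8 11 10 12))^(-1) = (1 3 9 5)(8 12 10 11)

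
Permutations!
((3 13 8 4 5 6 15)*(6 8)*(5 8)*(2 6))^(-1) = (2 13 3 15 6)(4 8)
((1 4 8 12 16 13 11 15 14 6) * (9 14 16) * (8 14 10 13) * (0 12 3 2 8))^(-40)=(16)(2 3 8)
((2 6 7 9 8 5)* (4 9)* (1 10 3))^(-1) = (1 3 10)(2 5 8 9 4 7 6) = ((1 10 3)(2 6 7 4 9 8 5))^(-1)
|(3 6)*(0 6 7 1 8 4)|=7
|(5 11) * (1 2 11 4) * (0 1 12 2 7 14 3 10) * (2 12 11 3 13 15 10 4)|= 35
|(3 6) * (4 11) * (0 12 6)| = 4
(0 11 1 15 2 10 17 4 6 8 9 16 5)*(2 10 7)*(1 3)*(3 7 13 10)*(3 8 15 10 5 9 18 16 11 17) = (0 17 4 6 15 8 18 16 9 11 7 2 13 5)(1 10 3) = [17, 10, 13, 1, 6, 0, 15, 2, 18, 11, 3, 7, 12, 5, 14, 8, 9, 4, 16]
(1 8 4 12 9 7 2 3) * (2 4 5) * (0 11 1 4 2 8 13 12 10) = [11, 13, 3, 4, 10, 8, 6, 2, 5, 7, 0, 1, 9, 12] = (0 11 1 13 12 9 7 2 3 4 10)(5 8)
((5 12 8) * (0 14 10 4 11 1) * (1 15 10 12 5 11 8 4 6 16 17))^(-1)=((0 14 12 4 8 11 15 10 6 16 17 1))^(-1)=(0 1 17 16 6 10 15 11 8 4 12 14)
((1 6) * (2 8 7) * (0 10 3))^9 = (10)(1 6)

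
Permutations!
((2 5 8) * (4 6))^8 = (2 8 5)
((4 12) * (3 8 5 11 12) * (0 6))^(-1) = (0 6)(3 4 12 11 5 8)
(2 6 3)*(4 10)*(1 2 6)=(1 2)(3 6)(4 10)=[0, 2, 1, 6, 10, 5, 3, 7, 8, 9, 4]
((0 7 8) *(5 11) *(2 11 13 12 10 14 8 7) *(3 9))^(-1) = (0 8 14 10 12 13 5 11 2)(3 9)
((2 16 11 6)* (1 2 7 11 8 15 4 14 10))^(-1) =((1 2 16 8 15 4 14 10)(6 7 11))^(-1) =(1 10 14 4 15 8 16 2)(6 11 7)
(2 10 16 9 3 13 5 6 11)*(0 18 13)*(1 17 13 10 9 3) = (0 18 10 16 3)(1 17 13 5 6 11 2 9) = [18, 17, 9, 0, 4, 6, 11, 7, 8, 1, 16, 2, 12, 5, 14, 15, 3, 13, 10]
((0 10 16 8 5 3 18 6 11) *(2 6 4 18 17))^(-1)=((0 10 16 8 5 3 17 2 6 11)(4 18))^(-1)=(0 11 6 2 17 3 5 8 16 10)(4 18)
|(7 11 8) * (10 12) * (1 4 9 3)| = 12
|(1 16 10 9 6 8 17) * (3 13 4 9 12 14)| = |(1 16 10 12 14 3 13 4 9 6 8 17)| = 12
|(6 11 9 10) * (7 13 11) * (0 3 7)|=|(0 3 7 13 11 9 10 6)|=8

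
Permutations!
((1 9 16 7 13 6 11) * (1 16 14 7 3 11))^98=((1 9 14 7 13 6)(3 11 16))^98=(1 14 13)(3 16 11)(6 9 7)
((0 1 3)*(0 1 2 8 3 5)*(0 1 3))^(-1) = (0 8 2)(1 5)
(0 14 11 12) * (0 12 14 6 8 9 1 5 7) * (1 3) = (0 6 8 9 3 1 5 7)(11 14) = [6, 5, 2, 1, 4, 7, 8, 0, 9, 3, 10, 14, 12, 13, 11]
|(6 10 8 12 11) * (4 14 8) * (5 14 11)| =|(4 11 6 10)(5 14 8 12)| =4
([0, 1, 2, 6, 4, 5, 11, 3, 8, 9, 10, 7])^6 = (3 11)(6 7)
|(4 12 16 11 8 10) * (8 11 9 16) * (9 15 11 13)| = |(4 12 8 10)(9 16 15 11 13)| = 20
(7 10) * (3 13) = (3 13)(7 10) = [0, 1, 2, 13, 4, 5, 6, 10, 8, 9, 7, 11, 12, 3]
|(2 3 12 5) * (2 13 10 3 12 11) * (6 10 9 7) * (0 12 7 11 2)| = 30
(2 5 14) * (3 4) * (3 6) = (2 5 14)(3 4 6) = [0, 1, 5, 4, 6, 14, 3, 7, 8, 9, 10, 11, 12, 13, 2]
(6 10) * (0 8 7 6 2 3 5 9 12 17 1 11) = (0 8 7 6 10 2 3 5 9 12 17 1 11) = [8, 11, 3, 5, 4, 9, 10, 6, 7, 12, 2, 0, 17, 13, 14, 15, 16, 1]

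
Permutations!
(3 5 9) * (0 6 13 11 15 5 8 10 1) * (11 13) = (0 6 11 15 5 9 3 8 10 1) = [6, 0, 2, 8, 4, 9, 11, 7, 10, 3, 1, 15, 12, 13, 14, 5]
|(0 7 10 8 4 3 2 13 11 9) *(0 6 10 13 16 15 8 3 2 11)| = 15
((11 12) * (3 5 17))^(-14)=((3 5 17)(11 12))^(-14)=(3 5 17)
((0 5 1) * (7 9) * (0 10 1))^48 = ((0 5)(1 10)(7 9))^48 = (10)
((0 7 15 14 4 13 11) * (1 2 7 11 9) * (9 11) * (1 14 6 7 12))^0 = (15)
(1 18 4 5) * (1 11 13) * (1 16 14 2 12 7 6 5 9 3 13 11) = [0, 18, 12, 13, 9, 1, 5, 6, 8, 3, 10, 11, 7, 16, 2, 15, 14, 17, 4] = (1 18 4 9 3 13 16 14 2 12 7 6 5)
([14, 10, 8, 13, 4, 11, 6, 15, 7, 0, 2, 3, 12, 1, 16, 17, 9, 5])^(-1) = [9, 13, 10, 11, 4, 17, 6, 8, 2, 16, 1, 5, 12, 3, 0, 7, 14, 15]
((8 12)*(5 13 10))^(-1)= ((5 13 10)(8 12))^(-1)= (5 10 13)(8 12)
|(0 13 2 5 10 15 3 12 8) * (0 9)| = 10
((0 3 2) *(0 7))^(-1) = ((0 3 2 7))^(-1) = (0 7 2 3)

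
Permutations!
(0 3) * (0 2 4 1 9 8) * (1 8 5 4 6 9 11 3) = (0 1 11 3 2 6 9 5 4 8) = [1, 11, 6, 2, 8, 4, 9, 7, 0, 5, 10, 3]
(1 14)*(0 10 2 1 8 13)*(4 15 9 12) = (0 10 2 1 14 8 13)(4 15 9 12) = [10, 14, 1, 3, 15, 5, 6, 7, 13, 12, 2, 11, 4, 0, 8, 9]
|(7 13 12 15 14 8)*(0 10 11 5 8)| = |(0 10 11 5 8 7 13 12 15 14)| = 10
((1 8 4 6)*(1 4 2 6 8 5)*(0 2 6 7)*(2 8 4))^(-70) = (8)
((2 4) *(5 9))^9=(2 4)(5 9)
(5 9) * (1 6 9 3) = [0, 6, 2, 1, 4, 3, 9, 7, 8, 5] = (1 6 9 5 3)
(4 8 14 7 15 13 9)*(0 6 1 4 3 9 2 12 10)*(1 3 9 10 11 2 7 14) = (0 6 3 10)(1 4 8)(2 12 11)(7 15 13) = [6, 4, 12, 10, 8, 5, 3, 15, 1, 9, 0, 2, 11, 7, 14, 13]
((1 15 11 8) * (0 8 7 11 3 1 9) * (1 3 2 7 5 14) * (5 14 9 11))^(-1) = ((0 8 11 14 1 15 2 7 5 9))^(-1) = (0 9 5 7 2 15 1 14 11 8)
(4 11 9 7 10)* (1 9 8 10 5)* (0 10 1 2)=(0 10 4 11 8 1 9 7 5 2)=[10, 9, 0, 3, 11, 2, 6, 5, 1, 7, 4, 8]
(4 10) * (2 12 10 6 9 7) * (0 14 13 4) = (0 14 13 4 6 9 7 2 12 10) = [14, 1, 12, 3, 6, 5, 9, 2, 8, 7, 0, 11, 10, 4, 13]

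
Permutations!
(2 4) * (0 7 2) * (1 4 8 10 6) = (0 7 2 8 10 6 1 4) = [7, 4, 8, 3, 0, 5, 1, 2, 10, 9, 6]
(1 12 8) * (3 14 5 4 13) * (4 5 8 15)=[0, 12, 2, 14, 13, 5, 6, 7, 1, 9, 10, 11, 15, 3, 8, 4]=(1 12 15 4 13 3 14 8)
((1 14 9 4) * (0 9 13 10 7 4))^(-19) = (0 9)(1 4 7 10 13 14)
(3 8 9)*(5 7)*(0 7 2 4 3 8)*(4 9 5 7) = (0 4 3)(2 9 8 5) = [4, 1, 9, 0, 3, 2, 6, 7, 5, 8]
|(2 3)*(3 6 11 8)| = |(2 6 11 8 3)| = 5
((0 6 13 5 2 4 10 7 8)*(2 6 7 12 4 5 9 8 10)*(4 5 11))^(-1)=(0 8 9 13 6 5 12 10 7)(2 4 11)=((0 7 10 12 5 6 13 9 8)(2 11 4))^(-1)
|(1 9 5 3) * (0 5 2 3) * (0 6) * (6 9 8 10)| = 9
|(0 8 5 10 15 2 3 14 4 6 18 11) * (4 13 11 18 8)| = 12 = |(18)(0 4 6 8 5 10 15 2 3 14 13 11)|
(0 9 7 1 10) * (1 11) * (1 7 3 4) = (0 9 3 4 1 10)(7 11) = [9, 10, 2, 4, 1, 5, 6, 11, 8, 3, 0, 7]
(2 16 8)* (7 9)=(2 16 8)(7 9)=[0, 1, 16, 3, 4, 5, 6, 9, 2, 7, 10, 11, 12, 13, 14, 15, 8]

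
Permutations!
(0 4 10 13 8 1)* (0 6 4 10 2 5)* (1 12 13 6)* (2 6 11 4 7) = [10, 1, 5, 3, 6, 0, 7, 2, 12, 9, 11, 4, 13, 8] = (0 10 11 4 6 7 2 5)(8 12 13)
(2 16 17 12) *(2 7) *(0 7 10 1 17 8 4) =[7, 17, 16, 3, 0, 5, 6, 2, 4, 9, 1, 11, 10, 13, 14, 15, 8, 12] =(0 7 2 16 8 4)(1 17 12 10)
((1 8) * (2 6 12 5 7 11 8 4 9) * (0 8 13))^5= (0 2 11 4 5 8 6 13 9 7 1 12)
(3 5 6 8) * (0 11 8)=(0 11 8 3 5 6)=[11, 1, 2, 5, 4, 6, 0, 7, 3, 9, 10, 8]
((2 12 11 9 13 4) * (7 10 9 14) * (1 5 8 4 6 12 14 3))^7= ((1 5 8 4 2 14 7 10 9 13 6 12 11 3))^7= (1 10)(2 12)(3 7)(4 6)(5 9)(8 13)(11 14)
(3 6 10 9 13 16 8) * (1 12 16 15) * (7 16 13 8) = [0, 12, 2, 6, 4, 5, 10, 16, 3, 8, 9, 11, 13, 15, 14, 1, 7] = (1 12 13 15)(3 6 10 9 8)(7 16)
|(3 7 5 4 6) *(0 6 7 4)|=|(0 6 3 4 7 5)|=6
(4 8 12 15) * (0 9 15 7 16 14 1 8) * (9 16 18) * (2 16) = (0 2 16 14 1 8 12 7 18 9 15 4) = [2, 8, 16, 3, 0, 5, 6, 18, 12, 15, 10, 11, 7, 13, 1, 4, 14, 17, 9]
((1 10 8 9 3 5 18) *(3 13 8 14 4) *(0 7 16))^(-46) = (0 16 7)(1 4 18 14 5 10 3)(8 13 9)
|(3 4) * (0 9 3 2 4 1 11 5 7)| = |(0 9 3 1 11 5 7)(2 4)| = 14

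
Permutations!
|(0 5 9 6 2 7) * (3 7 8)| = |(0 5 9 6 2 8 3 7)| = 8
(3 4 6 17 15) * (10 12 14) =(3 4 6 17 15)(10 12 14) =[0, 1, 2, 4, 6, 5, 17, 7, 8, 9, 12, 11, 14, 13, 10, 3, 16, 15]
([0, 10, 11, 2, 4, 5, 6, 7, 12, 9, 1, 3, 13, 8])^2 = [0, 1, 3, 11, 4, 5, 6, 7, 13, 9, 10, 2, 8, 12]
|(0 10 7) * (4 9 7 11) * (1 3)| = |(0 10 11 4 9 7)(1 3)| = 6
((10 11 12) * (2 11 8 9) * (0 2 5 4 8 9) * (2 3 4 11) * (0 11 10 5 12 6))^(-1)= (0 6 11 8 4 3)(5 12 9 10)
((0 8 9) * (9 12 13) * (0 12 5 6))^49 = (0 8 5 6)(9 12 13)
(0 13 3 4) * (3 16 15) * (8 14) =(0 13 16 15 3 4)(8 14) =[13, 1, 2, 4, 0, 5, 6, 7, 14, 9, 10, 11, 12, 16, 8, 3, 15]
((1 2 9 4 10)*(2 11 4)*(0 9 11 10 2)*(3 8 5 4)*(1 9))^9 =((0 1 10 9)(2 11 3 8 5 4))^9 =(0 1 10 9)(2 8)(3 4)(5 11)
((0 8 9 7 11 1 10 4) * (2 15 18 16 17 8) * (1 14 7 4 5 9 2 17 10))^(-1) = ((0 17 8 2 15 18 16 10 5 9 4)(7 11 14))^(-1) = (0 4 9 5 10 16 18 15 2 8 17)(7 14 11)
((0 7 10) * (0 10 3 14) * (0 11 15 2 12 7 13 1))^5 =(0 1 13)(2 11 3 12 15 14 7)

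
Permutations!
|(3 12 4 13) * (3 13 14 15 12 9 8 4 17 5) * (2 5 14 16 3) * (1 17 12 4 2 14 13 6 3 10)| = |(1 17 13 6 3 9 8 2 5 14 15 4 16 10)| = 14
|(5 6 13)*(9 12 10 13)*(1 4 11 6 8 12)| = 5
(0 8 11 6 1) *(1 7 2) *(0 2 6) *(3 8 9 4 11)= (0 9 4 11)(1 2)(3 8)(6 7)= [9, 2, 1, 8, 11, 5, 7, 6, 3, 4, 10, 0]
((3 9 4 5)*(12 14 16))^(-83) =((3 9 4 5)(12 14 16))^(-83) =(3 9 4 5)(12 14 16)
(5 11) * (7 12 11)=(5 7 12 11)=[0, 1, 2, 3, 4, 7, 6, 12, 8, 9, 10, 5, 11]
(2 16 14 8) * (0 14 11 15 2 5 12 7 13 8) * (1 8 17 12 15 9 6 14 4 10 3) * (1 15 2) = (0 4 10 3 15 1 8 5 2 16 11 9 6 14)(7 13 17 12) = [4, 8, 16, 15, 10, 2, 14, 13, 5, 6, 3, 9, 7, 17, 0, 1, 11, 12]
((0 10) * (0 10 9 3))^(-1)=((10)(0 9 3))^(-1)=(10)(0 3 9)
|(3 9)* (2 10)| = |(2 10)(3 9)| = 2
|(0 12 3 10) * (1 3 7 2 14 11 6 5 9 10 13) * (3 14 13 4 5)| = |(0 12 7 2 13 1 14 11 6 3 4 5 9 10)| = 14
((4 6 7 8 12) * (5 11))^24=(4 12 8 7 6)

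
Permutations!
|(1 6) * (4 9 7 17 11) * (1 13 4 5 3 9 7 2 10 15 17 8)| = 24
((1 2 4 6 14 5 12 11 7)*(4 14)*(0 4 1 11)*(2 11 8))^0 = ((0 4 6 1 11 7 8 2 14 5 12))^0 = (14)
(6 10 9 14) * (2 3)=[0, 1, 3, 2, 4, 5, 10, 7, 8, 14, 9, 11, 12, 13, 6]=(2 3)(6 10 9 14)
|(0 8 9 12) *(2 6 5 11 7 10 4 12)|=|(0 8 9 2 6 5 11 7 10 4 12)|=11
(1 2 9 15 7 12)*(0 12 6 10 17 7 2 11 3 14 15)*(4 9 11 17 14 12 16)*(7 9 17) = (0 16 4 17 9)(1 7 6 10 14 15 2 11 3 12) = [16, 7, 11, 12, 17, 5, 10, 6, 8, 0, 14, 3, 1, 13, 15, 2, 4, 9]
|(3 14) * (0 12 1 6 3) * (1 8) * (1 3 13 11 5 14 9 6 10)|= |(0 12 8 3 9 6 13 11 5 14)(1 10)|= 10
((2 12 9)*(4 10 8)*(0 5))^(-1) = (0 5)(2 9 12)(4 8 10)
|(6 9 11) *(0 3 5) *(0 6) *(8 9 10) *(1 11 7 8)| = 21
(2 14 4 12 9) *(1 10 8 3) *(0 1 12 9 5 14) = (0 1 10 8 3 12 5 14 4 9 2) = [1, 10, 0, 12, 9, 14, 6, 7, 3, 2, 8, 11, 5, 13, 4]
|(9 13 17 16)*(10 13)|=|(9 10 13 17 16)|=5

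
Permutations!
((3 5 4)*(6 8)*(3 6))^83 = (3 6 5 8 4)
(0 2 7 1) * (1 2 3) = (0 3 1)(2 7) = [3, 0, 7, 1, 4, 5, 6, 2]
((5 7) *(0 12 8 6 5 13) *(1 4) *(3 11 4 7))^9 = (0 7 4 3 6 12 13 1 11 5 8)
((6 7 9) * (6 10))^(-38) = ((6 7 9 10))^(-38) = (6 9)(7 10)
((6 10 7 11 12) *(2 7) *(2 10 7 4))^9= ((2 4)(6 7 11 12))^9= (2 4)(6 7 11 12)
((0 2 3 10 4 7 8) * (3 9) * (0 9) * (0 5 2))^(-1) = (2 5)(3 9 8 7 4 10)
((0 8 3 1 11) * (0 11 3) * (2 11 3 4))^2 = ((0 8)(1 4 2 11 3))^2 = (1 2 3 4 11)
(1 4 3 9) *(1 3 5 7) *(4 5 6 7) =[0, 5, 2, 9, 6, 4, 7, 1, 8, 3] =(1 5 4 6 7)(3 9)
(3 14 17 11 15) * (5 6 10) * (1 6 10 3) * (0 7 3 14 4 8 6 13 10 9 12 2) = (0 7 3 4 8 6 14 17 11 15 1 13 10 5 9 12 2) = [7, 13, 0, 4, 8, 9, 14, 3, 6, 12, 5, 15, 2, 10, 17, 1, 16, 11]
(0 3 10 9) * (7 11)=(0 3 10 9)(7 11)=[3, 1, 2, 10, 4, 5, 6, 11, 8, 0, 9, 7]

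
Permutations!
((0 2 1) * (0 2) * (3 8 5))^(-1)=((1 2)(3 8 5))^(-1)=(1 2)(3 5 8)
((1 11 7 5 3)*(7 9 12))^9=((1 11 9 12 7 5 3))^9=(1 9 7 3 11 12 5)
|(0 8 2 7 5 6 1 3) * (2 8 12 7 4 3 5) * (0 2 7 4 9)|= 6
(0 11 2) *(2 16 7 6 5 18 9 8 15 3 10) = (0 11 16 7 6 5 18 9 8 15 3 10 2) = [11, 1, 0, 10, 4, 18, 5, 6, 15, 8, 2, 16, 12, 13, 14, 3, 7, 17, 9]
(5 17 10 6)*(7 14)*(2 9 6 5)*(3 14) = [0, 1, 9, 14, 4, 17, 2, 3, 8, 6, 5, 11, 12, 13, 7, 15, 16, 10] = (2 9 6)(3 14 7)(5 17 10)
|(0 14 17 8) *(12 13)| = 4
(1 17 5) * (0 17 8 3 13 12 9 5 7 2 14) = [17, 8, 14, 13, 4, 1, 6, 2, 3, 5, 10, 11, 9, 12, 0, 15, 16, 7] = (0 17 7 2 14)(1 8 3 13 12 9 5)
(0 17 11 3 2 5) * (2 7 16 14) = (0 17 11 3 7 16 14 2 5) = [17, 1, 5, 7, 4, 0, 6, 16, 8, 9, 10, 3, 12, 13, 2, 15, 14, 11]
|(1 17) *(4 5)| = |(1 17)(4 5)| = 2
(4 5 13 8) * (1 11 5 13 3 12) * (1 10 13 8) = [0, 11, 2, 12, 8, 3, 6, 7, 4, 9, 13, 5, 10, 1] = (1 11 5 3 12 10 13)(4 8)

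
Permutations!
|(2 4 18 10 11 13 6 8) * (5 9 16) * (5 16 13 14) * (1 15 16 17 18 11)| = 18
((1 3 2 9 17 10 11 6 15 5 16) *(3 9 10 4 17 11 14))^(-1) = (1 16 5 15 6 11 9)(2 3 14 10)(4 17)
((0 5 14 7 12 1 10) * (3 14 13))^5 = (0 7 5 12 13 1 3 10 14)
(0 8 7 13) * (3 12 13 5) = (0 8 7 5 3 12 13) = [8, 1, 2, 12, 4, 3, 6, 5, 7, 9, 10, 11, 13, 0]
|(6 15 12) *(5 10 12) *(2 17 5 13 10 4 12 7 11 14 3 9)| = 14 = |(2 17 5 4 12 6 15 13 10 7 11 14 3 9)|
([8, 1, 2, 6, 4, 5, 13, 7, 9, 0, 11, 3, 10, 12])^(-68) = [8, 1, 2, 10, 4, 5, 11, 7, 9, 0, 13, 12, 6, 3]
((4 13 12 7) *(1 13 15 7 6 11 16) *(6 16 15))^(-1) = ((1 13 12 16)(4 6 11 15 7))^(-1) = (1 16 12 13)(4 7 15 11 6)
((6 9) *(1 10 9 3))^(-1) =((1 10 9 6 3))^(-1) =(1 3 6 9 10)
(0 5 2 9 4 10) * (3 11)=(0 5 2 9 4 10)(3 11)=[5, 1, 9, 11, 10, 2, 6, 7, 8, 4, 0, 3]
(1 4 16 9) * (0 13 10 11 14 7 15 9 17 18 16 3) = (0 13 10 11 14 7 15 9 1 4 3)(16 17 18) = [13, 4, 2, 0, 3, 5, 6, 15, 8, 1, 11, 14, 12, 10, 7, 9, 17, 18, 16]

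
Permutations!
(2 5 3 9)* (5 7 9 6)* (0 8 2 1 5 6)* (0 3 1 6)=(0 8 2 7 9 6)(1 5)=[8, 5, 7, 3, 4, 1, 0, 9, 2, 6]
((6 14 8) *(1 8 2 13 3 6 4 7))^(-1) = ((1 8 4 7)(2 13 3 6 14))^(-1) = (1 7 4 8)(2 14 6 3 13)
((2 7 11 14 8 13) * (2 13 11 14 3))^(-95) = (2 7 14 8 11 3) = ((2 7 14 8 11 3))^(-95)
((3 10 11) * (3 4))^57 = ((3 10 11 4))^57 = (3 10 11 4)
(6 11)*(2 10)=[0, 1, 10, 3, 4, 5, 11, 7, 8, 9, 2, 6]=(2 10)(6 11)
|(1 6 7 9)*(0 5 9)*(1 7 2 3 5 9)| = |(0 9 7)(1 6 2 3 5)| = 15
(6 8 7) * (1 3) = (1 3)(6 8 7) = [0, 3, 2, 1, 4, 5, 8, 6, 7]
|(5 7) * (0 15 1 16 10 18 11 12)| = |(0 15 1 16 10 18 11 12)(5 7)| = 8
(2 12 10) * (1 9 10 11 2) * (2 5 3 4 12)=[0, 9, 2, 4, 12, 3, 6, 7, 8, 10, 1, 5, 11]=(1 9 10)(3 4 12 11 5)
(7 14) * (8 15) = [0, 1, 2, 3, 4, 5, 6, 14, 15, 9, 10, 11, 12, 13, 7, 8] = (7 14)(8 15)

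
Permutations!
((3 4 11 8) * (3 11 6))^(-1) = (3 6 4)(8 11)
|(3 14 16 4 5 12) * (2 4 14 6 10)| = |(2 4 5 12 3 6 10)(14 16)| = 14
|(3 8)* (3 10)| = |(3 8 10)| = 3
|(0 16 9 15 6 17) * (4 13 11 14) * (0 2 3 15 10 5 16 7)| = 20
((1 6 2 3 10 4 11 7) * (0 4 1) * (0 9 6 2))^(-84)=(11)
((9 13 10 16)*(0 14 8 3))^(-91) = (0 14 8 3)(9 13 10 16) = ((0 14 8 3)(9 13 10 16))^(-91)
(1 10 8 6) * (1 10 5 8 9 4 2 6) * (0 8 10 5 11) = (0 8 1 11)(2 6 5 10 9 4) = [8, 11, 6, 3, 2, 10, 5, 7, 1, 4, 9, 0]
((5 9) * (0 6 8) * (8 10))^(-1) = ((0 6 10 8)(5 9))^(-1) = (0 8 10 6)(5 9)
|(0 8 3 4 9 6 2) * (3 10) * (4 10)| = 6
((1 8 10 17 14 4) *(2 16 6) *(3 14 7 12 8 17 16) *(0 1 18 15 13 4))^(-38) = (0 3 6 10 12 17)(1 14 2 16 8 7)(4 15)(13 18)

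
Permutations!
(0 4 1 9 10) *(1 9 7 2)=(0 4 9 10)(1 7 2)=[4, 7, 1, 3, 9, 5, 6, 2, 8, 10, 0]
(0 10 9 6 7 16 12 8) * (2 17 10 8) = (0 8)(2 17 10 9 6 7 16 12) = [8, 1, 17, 3, 4, 5, 7, 16, 0, 6, 9, 11, 2, 13, 14, 15, 12, 10]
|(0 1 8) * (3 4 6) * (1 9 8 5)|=6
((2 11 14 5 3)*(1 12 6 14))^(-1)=((1 12 6 14 5 3 2 11))^(-1)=(1 11 2 3 5 14 6 12)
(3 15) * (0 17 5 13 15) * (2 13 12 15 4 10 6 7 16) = [17, 1, 13, 0, 10, 12, 7, 16, 8, 9, 6, 11, 15, 4, 14, 3, 2, 5] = (0 17 5 12 15 3)(2 13 4 10 6 7 16)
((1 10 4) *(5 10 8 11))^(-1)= ((1 8 11 5 10 4))^(-1)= (1 4 10 5 11 8)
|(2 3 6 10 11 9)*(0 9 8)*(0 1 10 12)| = 12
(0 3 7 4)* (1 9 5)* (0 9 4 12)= (0 3 7 12)(1 4 9 5)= [3, 4, 2, 7, 9, 1, 6, 12, 8, 5, 10, 11, 0]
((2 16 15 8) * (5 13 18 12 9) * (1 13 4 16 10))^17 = (1 5 2 12 15 13 4 10 9 8 18 16)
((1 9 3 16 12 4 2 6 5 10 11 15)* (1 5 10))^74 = (1 3 12 2 10 15)(4 6 11 5 9 16)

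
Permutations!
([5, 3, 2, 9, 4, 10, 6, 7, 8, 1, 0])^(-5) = (0 5 10)(1 3 9)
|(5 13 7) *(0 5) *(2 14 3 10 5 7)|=|(0 7)(2 14 3 10 5 13)|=6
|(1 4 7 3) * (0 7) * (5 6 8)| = 15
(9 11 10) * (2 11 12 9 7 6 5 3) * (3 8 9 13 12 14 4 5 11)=[0, 1, 3, 2, 5, 8, 11, 6, 9, 14, 7, 10, 13, 12, 4]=(2 3)(4 5 8 9 14)(6 11 10 7)(12 13)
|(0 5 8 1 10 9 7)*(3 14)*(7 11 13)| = |(0 5 8 1 10 9 11 13 7)(3 14)| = 18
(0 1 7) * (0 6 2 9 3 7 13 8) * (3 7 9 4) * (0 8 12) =(0 1 13 12)(2 4 3 9 7 6) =[1, 13, 4, 9, 3, 5, 2, 6, 8, 7, 10, 11, 0, 12]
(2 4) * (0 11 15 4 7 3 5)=[11, 1, 7, 5, 2, 0, 6, 3, 8, 9, 10, 15, 12, 13, 14, 4]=(0 11 15 4 2 7 3 5)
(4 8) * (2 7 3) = (2 7 3)(4 8) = [0, 1, 7, 2, 8, 5, 6, 3, 4]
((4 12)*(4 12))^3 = ((12))^3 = (12)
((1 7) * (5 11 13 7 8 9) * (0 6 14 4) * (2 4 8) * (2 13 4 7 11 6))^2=((0 2 7 1 13 11 4)(5 6 14 8 9))^2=(0 7 13 4 2 1 11)(5 14 9 6 8)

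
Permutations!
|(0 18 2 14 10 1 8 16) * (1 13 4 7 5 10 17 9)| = |(0 18 2 14 17 9 1 8 16)(4 7 5 10 13)| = 45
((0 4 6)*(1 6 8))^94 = (0 6 1 8 4)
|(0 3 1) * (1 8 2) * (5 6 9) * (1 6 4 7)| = |(0 3 8 2 6 9 5 4 7 1)| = 10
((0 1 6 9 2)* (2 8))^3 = (0 9)(1 8)(2 6)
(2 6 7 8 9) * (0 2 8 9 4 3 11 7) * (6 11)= (0 2 11 7 9 8 4 3 6)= [2, 1, 11, 6, 3, 5, 0, 9, 4, 8, 10, 7]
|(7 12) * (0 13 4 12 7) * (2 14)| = 4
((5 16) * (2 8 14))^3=((2 8 14)(5 16))^3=(5 16)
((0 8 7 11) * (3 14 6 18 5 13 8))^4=((0 3 14 6 18 5 13 8 7 11))^4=(0 18 7 14 13)(3 5 11 6 8)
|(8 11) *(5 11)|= 3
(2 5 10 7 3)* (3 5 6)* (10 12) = (2 6 3)(5 12 10 7) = [0, 1, 6, 2, 4, 12, 3, 5, 8, 9, 7, 11, 10]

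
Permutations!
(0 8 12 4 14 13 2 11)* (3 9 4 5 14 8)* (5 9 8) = (0 3 8 12 9 4 5 14 13 2 11) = [3, 1, 11, 8, 5, 14, 6, 7, 12, 4, 10, 0, 9, 2, 13]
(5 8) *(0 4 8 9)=(0 4 8 5 9)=[4, 1, 2, 3, 8, 9, 6, 7, 5, 0]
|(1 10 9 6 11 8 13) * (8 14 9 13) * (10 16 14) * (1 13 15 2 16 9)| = 9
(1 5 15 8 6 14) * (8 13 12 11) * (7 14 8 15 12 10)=(1 5 12 11 15 13 10 7 14)(6 8)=[0, 5, 2, 3, 4, 12, 8, 14, 6, 9, 7, 15, 11, 10, 1, 13]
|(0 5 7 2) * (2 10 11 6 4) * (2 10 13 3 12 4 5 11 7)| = 30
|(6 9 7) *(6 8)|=4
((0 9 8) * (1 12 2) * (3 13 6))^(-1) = ((0 9 8)(1 12 2)(3 13 6))^(-1) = (0 8 9)(1 2 12)(3 6 13)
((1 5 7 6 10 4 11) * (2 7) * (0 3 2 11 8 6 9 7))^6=((0 3 2)(1 5 11)(4 8 6 10)(7 9))^6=(11)(4 6)(8 10)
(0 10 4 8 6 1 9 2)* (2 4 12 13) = (0 10 12 13 2)(1 9 4 8 6) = [10, 9, 0, 3, 8, 5, 1, 7, 6, 4, 12, 11, 13, 2]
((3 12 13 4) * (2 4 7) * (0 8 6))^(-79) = ((0 8 6)(2 4 3 12 13 7))^(-79) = (0 6 8)(2 7 13 12 3 4)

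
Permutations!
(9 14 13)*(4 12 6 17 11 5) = (4 12 6 17 11 5)(9 14 13) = [0, 1, 2, 3, 12, 4, 17, 7, 8, 14, 10, 5, 6, 9, 13, 15, 16, 11]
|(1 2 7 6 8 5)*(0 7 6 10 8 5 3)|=|(0 7 10 8 3)(1 2 6 5)|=20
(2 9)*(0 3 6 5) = (0 3 6 5)(2 9) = [3, 1, 9, 6, 4, 0, 5, 7, 8, 2]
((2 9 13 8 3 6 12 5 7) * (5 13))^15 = ((2 9 5 7)(3 6 12 13 8))^15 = (13)(2 7 5 9)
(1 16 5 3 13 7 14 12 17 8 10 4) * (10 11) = (1 16 5 3 13 7 14 12 17 8 11 10 4) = [0, 16, 2, 13, 1, 3, 6, 14, 11, 9, 4, 10, 17, 7, 12, 15, 5, 8]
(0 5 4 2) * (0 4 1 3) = (0 5 1 3)(2 4) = [5, 3, 4, 0, 2, 1]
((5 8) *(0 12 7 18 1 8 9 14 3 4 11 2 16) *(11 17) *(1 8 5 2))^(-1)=(0 16 2 8 18 7 12)(1 11 17 4 3 14 9 5)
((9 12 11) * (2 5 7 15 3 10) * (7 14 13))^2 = (2 14 7 3)(5 13 15 10)(9 11 12)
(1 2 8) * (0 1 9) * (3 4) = (0 1 2 8 9)(3 4) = [1, 2, 8, 4, 3, 5, 6, 7, 9, 0]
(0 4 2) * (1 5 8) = (0 4 2)(1 5 8) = [4, 5, 0, 3, 2, 8, 6, 7, 1]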